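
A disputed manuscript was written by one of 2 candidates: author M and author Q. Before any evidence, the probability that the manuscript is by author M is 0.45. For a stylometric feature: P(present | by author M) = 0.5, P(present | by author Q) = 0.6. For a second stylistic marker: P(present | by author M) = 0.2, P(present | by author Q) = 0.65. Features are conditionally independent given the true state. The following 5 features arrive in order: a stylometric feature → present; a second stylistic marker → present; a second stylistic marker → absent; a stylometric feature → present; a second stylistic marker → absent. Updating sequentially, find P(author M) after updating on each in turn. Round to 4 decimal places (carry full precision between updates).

0.4774

After a stylometric feature='present': P(author M) = 0.5·0.4500 / (0.5·0.4500 + 0.6·0.5500) ≈ 0.4054
After a second stylistic marker='present': P(author M) = 0.2·0.4054 / (0.2·0.4054 + 0.65·0.5946) ≈ 0.1734
After a second stylistic marker='absent': P(author M) = 0.8·0.1734 / (0.8·0.1734 + 0.35·0.8266) ≈ 0.3241
After a stylometric feature='present': P(author M) = 0.5·0.3241 / (0.5·0.3241 + 0.6·0.6759) ≈ 0.2855
After a second stylistic marker='absent': P(author M) = 0.8·0.2855 / (0.8·0.2855 + 0.35·0.7145) ≈ 0.4774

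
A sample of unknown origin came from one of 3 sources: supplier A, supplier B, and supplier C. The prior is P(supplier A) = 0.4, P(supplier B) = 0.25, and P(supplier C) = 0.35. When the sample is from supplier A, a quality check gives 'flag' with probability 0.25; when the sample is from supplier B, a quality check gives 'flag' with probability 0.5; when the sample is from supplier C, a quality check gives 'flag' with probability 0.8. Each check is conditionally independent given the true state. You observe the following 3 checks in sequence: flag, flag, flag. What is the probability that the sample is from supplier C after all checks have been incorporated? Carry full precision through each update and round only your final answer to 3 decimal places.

0.827

Each posterior becomes the prior for the next update.
After 'flag': normaliser = 0.25·0.4000 + 0.5·0.2500 + 0.8·0.3500; P(supplier A) ≈ 0.1980, P(supplier B) ≈ 0.2475, P(supplier C) ≈ 0.5545
After 'flag': normaliser = 0.25·0.1980 + 0.5·0.2475 + 0.8·0.5545; P(supplier A) ≈ 0.0803, P(supplier B) ≈ 0.2006, P(supplier C) ≈ 0.7191
After 'flag': normaliser = 0.25·0.0803 + 0.5·0.2006 + 0.8·0.7191; P(supplier A) ≈ 0.0288, P(supplier B) ≈ 0.1442, P(supplier C) ≈ 0.8269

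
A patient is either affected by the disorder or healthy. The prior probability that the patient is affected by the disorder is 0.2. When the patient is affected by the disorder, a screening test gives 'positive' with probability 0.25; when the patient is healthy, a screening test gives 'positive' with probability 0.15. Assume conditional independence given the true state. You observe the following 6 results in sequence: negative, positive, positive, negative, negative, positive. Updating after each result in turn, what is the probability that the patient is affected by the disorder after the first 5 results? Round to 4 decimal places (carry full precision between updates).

0.3230

After 'negative': P(affected) = 0.75·0.2000 / (0.75·0.2000 + 0.85·0.8000) ≈ 0.1807
After 'positive': P(affected) = 0.25·0.1807 / (0.25·0.1807 + 0.15·0.8193) ≈ 0.2688
After 'positive': P(affected) = 0.25·0.2688 / (0.25·0.2688 + 0.15·0.7312) ≈ 0.3799
After 'negative': P(affected) = 0.75·0.3799 / (0.75·0.3799 + 0.85·0.6201) ≈ 0.3509
After 'negative': P(affected) = 0.75·0.3509 / (0.75·0.3509 + 0.85·0.6491) ≈ 0.3230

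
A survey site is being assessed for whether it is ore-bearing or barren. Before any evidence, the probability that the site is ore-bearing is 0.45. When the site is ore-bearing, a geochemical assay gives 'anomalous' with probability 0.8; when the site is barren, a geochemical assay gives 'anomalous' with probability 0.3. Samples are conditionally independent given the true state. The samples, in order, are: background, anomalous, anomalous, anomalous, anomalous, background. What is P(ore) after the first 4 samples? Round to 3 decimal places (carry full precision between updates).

0.816

After 'background': P(ore) = 0.2·0.4500 / (0.2·0.4500 + 0.7·0.5500) ≈ 0.1895
After 'anomalous': P(ore) = 0.8·0.1895 / (0.8·0.1895 + 0.3·0.8105) ≈ 0.3840
After 'anomalous': P(ore) = 0.8·0.3840 / (0.8·0.3840 + 0.3·0.6160) ≈ 0.6244
After 'anomalous': P(ore) = 0.8·0.6244 / (0.8·0.6244 + 0.3·0.3756) ≈ 0.8159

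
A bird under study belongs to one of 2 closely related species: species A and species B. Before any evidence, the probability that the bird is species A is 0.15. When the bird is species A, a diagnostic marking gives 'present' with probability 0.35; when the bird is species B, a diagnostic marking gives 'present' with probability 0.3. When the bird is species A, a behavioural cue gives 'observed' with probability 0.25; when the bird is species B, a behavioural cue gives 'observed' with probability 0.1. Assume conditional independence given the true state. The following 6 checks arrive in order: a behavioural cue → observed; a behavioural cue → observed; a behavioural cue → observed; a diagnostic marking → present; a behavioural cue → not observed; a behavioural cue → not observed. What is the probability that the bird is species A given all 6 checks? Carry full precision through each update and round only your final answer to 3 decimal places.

Each posterior becomes the prior for the next update.
After a behavioural cue='observed': P(species A) = 0.25·0.1500 / (0.25·0.1500 + 0.1·0.8500) ≈ 0.3061
After a behavioural cue='observed': P(species A) = 0.25·0.3061 / (0.25·0.3061 + 0.1·0.6939) ≈ 0.5245
After a behavioural cue='observed': P(species A) = 0.25·0.5245 / (0.25·0.5245 + 0.1·0.4755) ≈ 0.7339
After a diagnostic marking='present': P(species A) = 0.35·0.7339 / (0.35·0.7339 + 0.3·0.2661) ≈ 0.7629
After a behavioural cue='not observed': P(species A) = 0.75·0.7629 / (0.75·0.7629 + 0.9·0.2371) ≈ 0.7283
After a behavioural cue='not observed': P(species A) = 0.75·0.7283 / (0.75·0.7283 + 0.9·0.2717) ≈ 0.6908

0.691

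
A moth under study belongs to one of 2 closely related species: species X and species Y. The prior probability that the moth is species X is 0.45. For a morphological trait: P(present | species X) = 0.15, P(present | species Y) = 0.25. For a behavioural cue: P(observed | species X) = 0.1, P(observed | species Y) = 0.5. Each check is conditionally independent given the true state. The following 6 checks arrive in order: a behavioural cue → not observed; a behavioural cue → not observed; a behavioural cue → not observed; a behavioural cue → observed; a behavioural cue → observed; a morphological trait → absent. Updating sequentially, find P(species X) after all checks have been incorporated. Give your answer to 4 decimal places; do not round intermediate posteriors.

0.1778

After a behavioural cue='not observed': P(species X) = 0.9·0.4500 / (0.9·0.4500 + 0.5·0.5500) ≈ 0.5956
After a behavioural cue='not observed': P(species X) = 0.9·0.5956 / (0.9·0.5956 + 0.5·0.4044) ≈ 0.7261
After a behavioural cue='not observed': P(species X) = 0.9·0.7261 / (0.9·0.7261 + 0.5·0.2739) ≈ 0.8267
After a behavioural cue='observed': P(species X) = 0.1·0.8267 / (0.1·0.8267 + 0.5·0.1733) ≈ 0.4883
After a behavioural cue='observed': P(species X) = 0.1·0.4883 / (0.1·0.4883 + 0.5·0.5117) ≈ 0.1603
After a morphological trait='absent': P(species X) = 0.85·0.1603 / (0.85·0.1603 + 0.75·0.8397) ≈ 0.1778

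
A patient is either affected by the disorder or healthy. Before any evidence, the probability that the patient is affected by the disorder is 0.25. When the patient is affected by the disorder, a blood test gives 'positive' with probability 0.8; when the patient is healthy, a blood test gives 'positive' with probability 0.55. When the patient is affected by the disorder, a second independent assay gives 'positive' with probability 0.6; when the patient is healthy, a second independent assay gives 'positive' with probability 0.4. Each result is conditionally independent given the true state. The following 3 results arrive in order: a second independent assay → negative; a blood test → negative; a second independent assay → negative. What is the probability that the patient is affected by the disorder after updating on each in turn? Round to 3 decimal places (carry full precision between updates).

0.062

After a second independent assay='negative': P(affected) = 0.4·0.2500 / (0.4·0.2500 + 0.6·0.7500) ≈ 0.1818
After a blood test='negative': P(affected) = 0.2·0.1818 / (0.2·0.1818 + 0.45·0.8182) ≈ 0.0899
After a second independent assay='negative': P(affected) = 0.4·0.0899 / (0.4·0.0899 + 0.6·0.9101) ≈ 0.0618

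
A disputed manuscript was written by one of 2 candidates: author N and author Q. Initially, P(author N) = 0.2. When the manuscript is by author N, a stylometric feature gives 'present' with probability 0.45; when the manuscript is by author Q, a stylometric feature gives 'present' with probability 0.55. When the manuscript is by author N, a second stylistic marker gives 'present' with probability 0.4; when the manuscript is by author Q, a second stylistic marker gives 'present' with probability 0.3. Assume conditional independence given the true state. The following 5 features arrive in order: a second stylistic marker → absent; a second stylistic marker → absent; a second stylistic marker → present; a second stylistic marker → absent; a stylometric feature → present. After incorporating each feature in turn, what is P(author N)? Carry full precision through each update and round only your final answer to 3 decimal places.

0.147

Apply Bayes' rule sequentially, carrying P(author N) forward.
After a second stylistic marker='absent': P(author N) = 0.6·0.2000 / (0.6·0.2000 + 0.7·0.8000) ≈ 0.1765
After a second stylistic marker='absent': P(author N) = 0.6·0.1765 / (0.6·0.1765 + 0.7·0.8235) ≈ 0.1552
After a second stylistic marker='present': P(author N) = 0.4·0.1552 / (0.4·0.1552 + 0.3·0.8448) ≈ 0.1967
After a second stylistic marker='absent': P(author N) = 0.6·0.1967 / (0.6·0.1967 + 0.7·0.8033) ≈ 0.1735
After a stylometric feature='present': P(author N) = 0.45·0.1735 / (0.45·0.1735 + 0.55·0.8265) ≈ 0.1466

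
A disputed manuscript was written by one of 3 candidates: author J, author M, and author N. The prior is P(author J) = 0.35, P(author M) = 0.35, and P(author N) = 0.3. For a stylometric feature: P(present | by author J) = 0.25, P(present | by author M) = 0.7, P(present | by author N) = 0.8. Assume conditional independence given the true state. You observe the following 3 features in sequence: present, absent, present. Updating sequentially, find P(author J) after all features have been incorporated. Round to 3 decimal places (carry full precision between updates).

After 'present': normaliser = 0.25·0.3500 + 0.7·0.3500 + 0.8·0.3000; P(author J) ≈ 0.1528, P(author M) ≈ 0.4279, P(author N) ≈ 0.4192
After 'absent': normaliser = 0.75·0.1528 + 0.3·0.4279 + 0.2·0.4192; P(author J) ≈ 0.3507, P(author M) ≈ 0.3928, P(author N) ≈ 0.2565
After 'present': normaliser = 0.25·0.3507 + 0.7·0.3928 + 0.8·0.2565; P(author J) ≈ 0.1544, P(author M) ≈ 0.4842, P(author N) ≈ 0.3614

0.154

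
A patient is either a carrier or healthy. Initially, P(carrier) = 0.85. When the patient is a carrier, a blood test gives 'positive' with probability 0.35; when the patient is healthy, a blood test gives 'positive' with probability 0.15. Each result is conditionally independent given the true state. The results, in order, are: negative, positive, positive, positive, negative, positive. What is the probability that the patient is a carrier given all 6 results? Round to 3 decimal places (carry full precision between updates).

After 'negative': P(carrier) = 0.65·0.8500 / (0.65·0.8500 + 0.85·0.1500) ≈ 0.8125
After 'positive': P(carrier) = 0.35·0.8125 / (0.35·0.8125 + 0.15·0.1875) ≈ 0.9100
After 'positive': P(carrier) = 0.35·0.9100 / (0.35·0.9100 + 0.15·0.0900) ≈ 0.9593
After 'positive': P(carrier) = 0.35·0.9593 / (0.35·0.9593 + 0.15·0.0407) ≈ 0.9822
After 'negative': P(carrier) = 0.65·0.9822 / (0.65·0.9822 + 0.85·0.0178) ≈ 0.9768
After 'positive': P(carrier) = 0.35·0.9768 / (0.35·0.9768 + 0.15·0.0232) ≈ 0.9899

0.990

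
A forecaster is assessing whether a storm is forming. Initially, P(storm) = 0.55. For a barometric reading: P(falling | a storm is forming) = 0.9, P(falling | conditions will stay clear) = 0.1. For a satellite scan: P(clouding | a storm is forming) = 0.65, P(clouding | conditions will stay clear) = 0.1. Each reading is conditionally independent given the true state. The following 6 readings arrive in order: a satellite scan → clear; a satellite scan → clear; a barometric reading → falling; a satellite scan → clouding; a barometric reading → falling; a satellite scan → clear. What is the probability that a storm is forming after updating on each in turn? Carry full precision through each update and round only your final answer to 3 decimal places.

0.974

After a satellite scan='clear': P(storm) = 0.35·0.5500 / (0.35·0.5500 + 0.9·0.4500) ≈ 0.3222
After a satellite scan='clear': P(storm) = 0.35·0.3222 / (0.35·0.3222 + 0.9·0.6778) ≈ 0.1560
After a barometric reading='falling': P(storm) = 0.9·0.1560 / (0.9·0.1560 + 0.1·0.8440) ≈ 0.6246
After a satellite scan='clouding': P(storm) = 0.65·0.6246 / (0.65·0.6246 + 0.1·0.3754) ≈ 0.9153
After a barometric reading='falling': P(storm) = 0.9·0.9153 / (0.9·0.9153 + 0.1·0.0847) ≈ 0.9898
After a satellite scan='clear': P(storm) = 0.35·0.9898 / (0.35·0.9898 + 0.9·0.0102) ≈ 0.9743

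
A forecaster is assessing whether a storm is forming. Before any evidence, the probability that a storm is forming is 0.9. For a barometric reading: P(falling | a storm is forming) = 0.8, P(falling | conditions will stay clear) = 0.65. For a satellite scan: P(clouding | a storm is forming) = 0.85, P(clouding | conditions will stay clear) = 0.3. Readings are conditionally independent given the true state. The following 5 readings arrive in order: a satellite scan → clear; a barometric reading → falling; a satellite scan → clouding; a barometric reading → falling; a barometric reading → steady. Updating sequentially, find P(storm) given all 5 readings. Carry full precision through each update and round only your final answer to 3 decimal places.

After a satellite scan='clear': P(storm) = 0.15·0.9000 / (0.15·0.9000 + 0.7·0.1000) ≈ 0.6585
After a barometric reading='falling': P(storm) = 0.8·0.6585 / (0.8·0.6585 + 0.65·0.3415) ≈ 0.7036
After a satellite scan='clouding': P(storm) = 0.85·0.7036 / (0.85·0.7036 + 0.3·0.2964) ≈ 0.8706
After a barometric reading='falling': P(storm) = 0.8·0.8706 / (0.8·0.8706 + 0.65·0.1294) ≈ 0.8922
After a barometric reading='steady': P(storm) = 0.2·0.8922 / (0.2·0.8922 + 0.35·0.1078) ≈ 0.8255

0.825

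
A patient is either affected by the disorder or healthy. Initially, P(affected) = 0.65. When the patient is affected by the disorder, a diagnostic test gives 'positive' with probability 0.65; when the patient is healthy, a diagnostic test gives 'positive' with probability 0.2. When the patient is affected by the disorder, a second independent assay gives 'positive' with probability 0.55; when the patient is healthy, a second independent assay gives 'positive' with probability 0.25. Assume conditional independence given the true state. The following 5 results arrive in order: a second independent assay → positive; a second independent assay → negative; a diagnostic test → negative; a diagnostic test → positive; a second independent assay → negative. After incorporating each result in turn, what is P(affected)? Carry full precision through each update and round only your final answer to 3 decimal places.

Apply Bayes' rule sequentially, carrying P(affected) forward.
After a second independent assay='positive': P(affected) = 0.55·0.6500 / (0.55·0.6500 + 0.25·0.3500) ≈ 0.8034
After a second independent assay='negative': P(affected) = 0.45·0.8034 / (0.45·0.8034 + 0.75·0.1966) ≈ 0.7103
After a diagnostic test='negative': P(affected) = 0.35·0.7103 / (0.35·0.7103 + 0.8·0.2897) ≈ 0.5175
After a diagnostic test='positive': P(affected) = 0.65·0.5175 / (0.65·0.5175 + 0.2·0.4825) ≈ 0.7771
After a second independent assay='negative': P(affected) = 0.45·0.7771 / (0.45·0.7771 + 0.75·0.2229) ≈ 0.6765

0.677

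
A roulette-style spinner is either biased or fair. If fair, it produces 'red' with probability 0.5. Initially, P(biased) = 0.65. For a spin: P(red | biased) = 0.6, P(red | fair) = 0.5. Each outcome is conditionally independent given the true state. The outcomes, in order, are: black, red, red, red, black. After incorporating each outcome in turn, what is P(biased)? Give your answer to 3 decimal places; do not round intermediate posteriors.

After 'black': P(biased) = 0.4·0.6500 / (0.4·0.6500 + 0.5·0.3500) ≈ 0.5977
After 'red': P(biased) = 0.6·0.5977 / (0.6·0.5977 + 0.5·0.4023) ≈ 0.6407
After 'red': P(biased) = 0.6·0.6407 / (0.6·0.6407 + 0.5·0.3593) ≈ 0.6815
After 'red': P(biased) = 0.6·0.6815 / (0.6·0.6815 + 0.5·0.3185) ≈ 0.7197
After 'black': P(biased) = 0.4·0.7197 / (0.4·0.7197 + 0.5·0.2803) ≈ 0.6725

0.673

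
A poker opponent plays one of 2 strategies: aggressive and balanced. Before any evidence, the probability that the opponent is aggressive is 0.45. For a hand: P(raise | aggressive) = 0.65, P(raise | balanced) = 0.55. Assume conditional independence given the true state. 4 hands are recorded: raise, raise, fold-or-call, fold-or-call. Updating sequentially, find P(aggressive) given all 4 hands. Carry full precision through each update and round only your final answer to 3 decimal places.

After 'raise': P(aggressive) = 0.65·0.4500 / (0.65·0.4500 + 0.55·0.5500) ≈ 0.4916
After 'raise': P(aggressive) = 0.65·0.4916 / (0.65·0.4916 + 0.55·0.5084) ≈ 0.5333
After 'fold-or-call': P(aggressive) = 0.35·0.5333 / (0.35·0.5333 + 0.45·0.4667) ≈ 0.4706
After 'fold-or-call': P(aggressive) = 0.35·0.4706 / (0.35·0.4706 + 0.45·0.5294) ≈ 0.4087

0.409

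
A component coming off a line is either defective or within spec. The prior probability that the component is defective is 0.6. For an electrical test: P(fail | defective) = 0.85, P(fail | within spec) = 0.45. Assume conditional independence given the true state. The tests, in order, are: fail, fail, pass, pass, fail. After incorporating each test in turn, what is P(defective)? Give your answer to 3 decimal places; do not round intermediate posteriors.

Each posterior becomes the prior for the next update.
After 'fail': P(defective) = 0.85·0.6000 / (0.85·0.6000 + 0.45·0.4000) ≈ 0.7391
After 'fail': P(defective) = 0.85·0.7391 / (0.85·0.7391 + 0.45·0.2609) ≈ 0.8426
After 'pass': P(defective) = 0.15·0.8426 / (0.15·0.8426 + 0.55·0.1574) ≈ 0.5934
After 'pass': P(defective) = 0.15·0.5934 / (0.15·0.5934 + 0.55·0.4066) ≈ 0.2847
After 'fail': P(defective) = 0.85·0.2847 / (0.85·0.2847 + 0.45·0.7153) ≈ 0.4292

0.429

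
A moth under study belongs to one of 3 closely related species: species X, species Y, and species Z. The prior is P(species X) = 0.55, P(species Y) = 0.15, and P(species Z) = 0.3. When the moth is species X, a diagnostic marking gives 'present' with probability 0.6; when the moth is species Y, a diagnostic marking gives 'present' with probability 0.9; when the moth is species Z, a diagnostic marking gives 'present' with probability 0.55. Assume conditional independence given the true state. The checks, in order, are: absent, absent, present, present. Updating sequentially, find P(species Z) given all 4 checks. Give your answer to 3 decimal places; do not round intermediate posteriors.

0.358

Each posterior becomes the prior for the next update.
After 'absent': normaliser = 0.4·0.5500 + 0.1·0.1500 + 0.45·0.3000; P(species X) ≈ 0.5946, P(species Y) ≈ 0.0405, P(species Z) ≈ 0.3649
After 'absent': normaliser = 0.4·0.5946 + 0.1·0.0405 + 0.45·0.3649; P(species X) ≈ 0.5857, P(species Y) ≈ 0.0100, P(species Z) ≈ 0.4043
After 'present': normaliser = 0.6·0.5857 + 0.9·0.0100 + 0.55·0.4043; P(species X) ≈ 0.6030, P(species Y) ≈ 0.0154, P(species Z) ≈ 0.3816
After 'present': normaliser = 0.6·0.6030 + 0.9·0.0154 + 0.55·0.3816; P(species X) ≈ 0.6179, P(species Y) ≈ 0.0237, P(species Z) ≈ 0.3584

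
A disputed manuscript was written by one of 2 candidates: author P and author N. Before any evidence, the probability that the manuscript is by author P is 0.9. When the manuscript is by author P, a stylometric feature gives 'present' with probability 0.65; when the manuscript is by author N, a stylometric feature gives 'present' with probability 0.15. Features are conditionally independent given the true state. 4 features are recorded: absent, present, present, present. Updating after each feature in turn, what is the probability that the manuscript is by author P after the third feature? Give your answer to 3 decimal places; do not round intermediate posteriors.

After 'absent': P(author P) = 0.35·0.9000 / (0.35·0.9000 + 0.85·0.1000) ≈ 0.7875
After 'present': P(author P) = 0.65·0.7875 / (0.65·0.7875 + 0.15·0.2125) ≈ 0.9414
After 'present': P(author P) = 0.65·0.9414 / (0.65·0.9414 + 0.15·0.0586) ≈ 0.9858

0.986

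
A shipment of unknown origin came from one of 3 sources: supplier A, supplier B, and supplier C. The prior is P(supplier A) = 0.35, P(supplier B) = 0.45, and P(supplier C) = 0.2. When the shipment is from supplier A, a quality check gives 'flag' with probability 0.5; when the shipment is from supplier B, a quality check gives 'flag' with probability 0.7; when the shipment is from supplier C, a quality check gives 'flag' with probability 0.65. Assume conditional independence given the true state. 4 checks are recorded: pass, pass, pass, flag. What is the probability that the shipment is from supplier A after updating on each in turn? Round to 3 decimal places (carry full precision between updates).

0.608

After 'pass': normaliser = 0.5·0.3500 + 0.3·0.4500 + 0.35·0.2000; P(supplier A) ≈ 0.4605, P(supplier B) ≈ 0.3553, P(supplier C) ≈ 0.1842
After 'pass': normaliser = 0.5·0.4605 + 0.3·0.3553 + 0.35·0.1842; P(supplier A) ≈ 0.5738, P(supplier B) ≈ 0.2656, P(supplier C) ≈ 0.1607
After 'pass': normaliser = 0.5·0.5738 + 0.3·0.2656 + 0.35·0.1607; P(supplier A) ≈ 0.6786, P(supplier B) ≈ 0.1884, P(supplier C) ≈ 0.1330
After 'flag': normaliser = 0.5·0.6786 + 0.7·0.1884 + 0.65·0.1330; P(supplier A) ≈ 0.6084, P(supplier B) ≈ 0.2366, P(supplier C) ≈ 0.1550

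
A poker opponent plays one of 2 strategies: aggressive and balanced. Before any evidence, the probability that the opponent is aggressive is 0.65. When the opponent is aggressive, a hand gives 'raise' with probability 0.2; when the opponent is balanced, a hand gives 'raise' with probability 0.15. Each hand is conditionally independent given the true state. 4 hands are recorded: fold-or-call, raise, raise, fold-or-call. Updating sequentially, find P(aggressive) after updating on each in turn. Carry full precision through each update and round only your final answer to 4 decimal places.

After 'fold-or-call': P(aggressive) = 0.8·0.6500 / (0.8·0.6500 + 0.85·0.3500) ≈ 0.6361
After 'raise': P(aggressive) = 0.2·0.6361 / (0.2·0.6361 + 0.15·0.3639) ≈ 0.6997
After 'raise': P(aggressive) = 0.2·0.6997 / (0.2·0.6997 + 0.15·0.3003) ≈ 0.7565
After 'fold-or-call': P(aggressive) = 0.8·0.7565 / (0.8·0.7565 + 0.85·0.2435) ≈ 0.7452

0.7452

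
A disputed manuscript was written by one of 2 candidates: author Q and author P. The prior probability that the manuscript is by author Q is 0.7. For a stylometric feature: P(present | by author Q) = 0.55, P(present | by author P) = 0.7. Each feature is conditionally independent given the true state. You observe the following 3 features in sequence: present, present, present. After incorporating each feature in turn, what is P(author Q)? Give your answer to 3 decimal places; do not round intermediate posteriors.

0.531

Each posterior becomes the prior for the next update.
After 'present': P(author Q) = 0.55·0.7000 / (0.55·0.7000 + 0.7·0.3000) ≈ 0.6471
After 'present': P(author Q) = 0.55·0.6471 / (0.55·0.6471 + 0.7·0.3529) ≈ 0.5902
After 'present': P(author Q) = 0.55·0.5902 / (0.55·0.5902 + 0.7·0.4098) ≈ 0.5309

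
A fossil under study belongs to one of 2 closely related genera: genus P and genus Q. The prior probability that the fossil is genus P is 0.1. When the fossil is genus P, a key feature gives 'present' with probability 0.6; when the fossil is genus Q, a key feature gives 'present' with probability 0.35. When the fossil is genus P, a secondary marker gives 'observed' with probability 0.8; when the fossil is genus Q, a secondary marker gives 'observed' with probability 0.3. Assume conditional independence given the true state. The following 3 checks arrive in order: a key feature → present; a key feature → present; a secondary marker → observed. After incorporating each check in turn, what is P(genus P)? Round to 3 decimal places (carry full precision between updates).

Apply Bayes' rule sequentially, carrying P(genus P) forward.
After a key feature='present': P(genus P) = 0.6·0.1000 / (0.6·0.1000 + 0.35·0.9000) ≈ 0.1600
After a key feature='present': P(genus P) = 0.6·0.1600 / (0.6·0.1600 + 0.35·0.8400) ≈ 0.2462
After a secondary marker='observed': P(genus P) = 0.8·0.2462 / (0.8·0.2462 + 0.3·0.7538) ≈ 0.4655

0.465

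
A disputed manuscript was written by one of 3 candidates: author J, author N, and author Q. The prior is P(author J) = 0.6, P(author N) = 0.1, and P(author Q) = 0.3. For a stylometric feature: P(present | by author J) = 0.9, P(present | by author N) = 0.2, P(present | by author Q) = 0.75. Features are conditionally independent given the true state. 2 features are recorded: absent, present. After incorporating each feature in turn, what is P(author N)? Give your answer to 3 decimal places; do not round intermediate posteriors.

0.127

After 'absent': normaliser = 0.1·0.6000 + 0.8·0.1000 + 0.25·0.3000; P(author J) ≈ 0.2791, P(author N) ≈ 0.3721, P(author Q) ≈ 0.3488
After 'present': normaliser = 0.9·0.2791 + 0.2·0.3721 + 0.75·0.3488; P(author J) ≈ 0.4277, P(author N) ≈ 0.1267, P(author Q) ≈ 0.4455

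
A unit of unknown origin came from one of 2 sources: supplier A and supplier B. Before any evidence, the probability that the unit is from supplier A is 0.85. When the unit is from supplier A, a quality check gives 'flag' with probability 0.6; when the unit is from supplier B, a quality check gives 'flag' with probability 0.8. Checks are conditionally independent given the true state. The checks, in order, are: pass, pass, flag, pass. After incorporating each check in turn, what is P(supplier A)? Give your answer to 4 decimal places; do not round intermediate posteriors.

0.9714

After 'pass': P(supplier A) = 0.4·0.8500 / (0.4·0.8500 + 0.2·0.1500) ≈ 0.9189
After 'pass': P(supplier A) = 0.4·0.9189 / (0.4·0.9189 + 0.2·0.0811) ≈ 0.9577
After 'flag': P(supplier A) = 0.6·0.9577 / (0.6·0.9577 + 0.8·0.0423) ≈ 0.9444
After 'pass': P(supplier A) = 0.4·0.9444 / (0.4·0.9444 + 0.2·0.0556) ≈ 0.9714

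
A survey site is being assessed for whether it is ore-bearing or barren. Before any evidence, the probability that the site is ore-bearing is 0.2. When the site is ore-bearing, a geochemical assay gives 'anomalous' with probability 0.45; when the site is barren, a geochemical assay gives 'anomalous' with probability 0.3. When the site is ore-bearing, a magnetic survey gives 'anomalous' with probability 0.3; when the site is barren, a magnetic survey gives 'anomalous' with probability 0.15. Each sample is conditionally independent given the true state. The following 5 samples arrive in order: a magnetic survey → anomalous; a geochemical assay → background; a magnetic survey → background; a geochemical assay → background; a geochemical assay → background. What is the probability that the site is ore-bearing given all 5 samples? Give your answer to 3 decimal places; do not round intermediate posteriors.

0.166

After a magnetic survey='anomalous': P(ore) = 0.3·0.2000 / (0.3·0.2000 + 0.15·0.8000) ≈ 0.3333
After a geochemical assay='background': P(ore) = 0.55·0.3333 / (0.55·0.3333 + 0.7·0.6667) ≈ 0.2821
After a magnetic survey='background': P(ore) = 0.7·0.2821 / (0.7·0.2821 + 0.85·0.7179) ≈ 0.2444
After a geochemical assay='background': P(ore) = 0.55·0.2444 / (0.55·0.2444 + 0.7·0.7556) ≈ 0.2027
After a geochemical assay='background': P(ore) = 0.55·0.2027 / (0.55·0.2027 + 0.7·0.7973) ≈ 0.1665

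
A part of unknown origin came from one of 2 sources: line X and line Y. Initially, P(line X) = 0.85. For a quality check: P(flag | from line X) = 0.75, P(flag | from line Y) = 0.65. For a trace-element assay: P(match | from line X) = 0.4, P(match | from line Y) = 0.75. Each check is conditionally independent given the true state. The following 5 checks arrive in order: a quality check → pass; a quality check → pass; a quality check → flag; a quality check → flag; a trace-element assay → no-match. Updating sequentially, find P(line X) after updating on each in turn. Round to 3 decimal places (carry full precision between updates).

0.902

After a quality check='pass': P(line X) = 0.25·0.8500 / (0.25·0.8500 + 0.35·0.1500) ≈ 0.8019
After a quality check='pass': P(line X) = 0.25·0.8019 / (0.25·0.8019 + 0.35·0.1981) ≈ 0.7430
After a quality check='flag': P(line X) = 0.75·0.7430 / (0.75·0.7430 + 0.65·0.2570) ≈ 0.7694
After a quality check='flag': P(line X) = 0.75·0.7694 / (0.75·0.7694 + 0.65·0.2306) ≈ 0.7938
After a trace-element assay='no-match': P(line X) = 0.6·0.7938 / (0.6·0.7938 + 0.25·0.2062) ≈ 0.9023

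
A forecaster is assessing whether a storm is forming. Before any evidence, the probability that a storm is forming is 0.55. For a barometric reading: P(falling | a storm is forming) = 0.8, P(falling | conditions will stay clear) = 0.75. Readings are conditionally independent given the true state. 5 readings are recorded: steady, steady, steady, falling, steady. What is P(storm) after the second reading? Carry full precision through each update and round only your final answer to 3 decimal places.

0.439

After 'steady': P(storm) = 0.2·0.5500 / (0.2·0.5500 + 0.25·0.4500) ≈ 0.4944
After 'steady': P(storm) = 0.2·0.4944 / (0.2·0.4944 + 0.25·0.5056) ≈ 0.4389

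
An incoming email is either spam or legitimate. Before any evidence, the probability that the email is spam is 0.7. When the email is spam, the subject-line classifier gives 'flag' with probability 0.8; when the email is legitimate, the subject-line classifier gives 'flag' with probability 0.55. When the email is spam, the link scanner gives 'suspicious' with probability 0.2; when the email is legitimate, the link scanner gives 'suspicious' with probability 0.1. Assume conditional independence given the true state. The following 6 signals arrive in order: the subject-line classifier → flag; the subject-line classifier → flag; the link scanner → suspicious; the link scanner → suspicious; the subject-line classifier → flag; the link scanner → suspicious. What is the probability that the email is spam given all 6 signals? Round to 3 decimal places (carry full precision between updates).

0.983

After the subject-line classifier='flag': P(spam) = 0.8·0.7000 / (0.8·0.7000 + 0.55·0.3000) ≈ 0.7724
After the subject-line classifier='flag': P(spam) = 0.8·0.7724 / (0.8·0.7724 + 0.55·0.2276) ≈ 0.8316
After the link scanner='suspicious': P(spam) = 0.2·0.8316 / (0.2·0.8316 + 0.1·0.1684) ≈ 0.9080
After the link scanner='suspicious': P(spam) = 0.2·0.9080 / (0.2·0.9080 + 0.1·0.0920) ≈ 0.9518
After the subject-line classifier='flag': P(spam) = 0.8·0.9518 / (0.8·0.9518 + 0.55·0.0482) ≈ 0.9664
After the link scanner='suspicious': P(spam) = 0.2·0.9664 / (0.2·0.9664 + 0.1·0.0336) ≈ 0.9829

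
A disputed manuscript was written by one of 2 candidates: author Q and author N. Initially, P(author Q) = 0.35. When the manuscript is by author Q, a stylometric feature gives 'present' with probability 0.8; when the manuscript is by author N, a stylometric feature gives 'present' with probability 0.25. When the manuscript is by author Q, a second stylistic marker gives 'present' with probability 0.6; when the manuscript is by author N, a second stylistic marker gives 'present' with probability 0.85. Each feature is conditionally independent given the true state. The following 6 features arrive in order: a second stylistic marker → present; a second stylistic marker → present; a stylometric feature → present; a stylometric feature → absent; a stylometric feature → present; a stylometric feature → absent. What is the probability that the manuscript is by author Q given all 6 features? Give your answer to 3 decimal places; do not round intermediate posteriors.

0.163

After a second stylistic marker='present': P(author Q) = 0.6·0.3500 / (0.6·0.3500 + 0.85·0.6500) ≈ 0.2754
After a second stylistic marker='present': P(author Q) = 0.6·0.2754 / (0.6·0.2754 + 0.85·0.7246) ≈ 0.2115
After a stylometric feature='present': P(author Q) = 0.8·0.2115 / (0.8·0.2115 + 0.25·0.7885) ≈ 0.4619
After a stylometric feature='absent': P(author Q) = 0.2·0.4619 / (0.2·0.4619 + 0.75·0.5381) ≈ 0.1863
After a stylometric feature='present': P(author Q) = 0.8·0.1863 / (0.8·0.1863 + 0.25·0.8137) ≈ 0.4228
After a stylometric feature='absent': P(author Q) = 0.2·0.4228 / (0.2·0.4228 + 0.75·0.5772) ≈ 0.1634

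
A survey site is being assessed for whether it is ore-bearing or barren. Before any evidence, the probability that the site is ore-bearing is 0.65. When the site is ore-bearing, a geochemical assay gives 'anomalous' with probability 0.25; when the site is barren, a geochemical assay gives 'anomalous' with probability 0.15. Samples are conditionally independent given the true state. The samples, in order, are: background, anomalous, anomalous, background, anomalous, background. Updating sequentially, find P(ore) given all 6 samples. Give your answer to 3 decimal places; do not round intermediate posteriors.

0.855

After 'background': P(ore) = 0.75·0.6500 / (0.75·0.6500 + 0.85·0.3500) ≈ 0.6210
After 'anomalous': P(ore) = 0.25·0.6210 / (0.25·0.6210 + 0.15·0.3790) ≈ 0.7320
After 'anomalous': P(ore) = 0.25·0.7320 / (0.25·0.7320 + 0.15·0.2680) ≈ 0.8199
After 'background': P(ore) = 0.75·0.8199 / (0.75·0.8199 + 0.85·0.1801) ≈ 0.8007
After 'anomalous': P(ore) = 0.25·0.8007 / (0.25·0.8007 + 0.15·0.1993) ≈ 0.8700
After 'background': P(ore) = 0.75·0.8700 / (0.75·0.8700 + 0.85·0.1300) ≈ 0.8552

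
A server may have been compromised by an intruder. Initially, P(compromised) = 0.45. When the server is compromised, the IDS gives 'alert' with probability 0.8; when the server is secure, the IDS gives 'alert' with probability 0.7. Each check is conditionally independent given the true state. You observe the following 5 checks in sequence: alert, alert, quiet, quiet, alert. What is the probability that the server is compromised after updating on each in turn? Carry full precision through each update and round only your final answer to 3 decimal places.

0.352

Each posterior becomes the prior for the next update.
After 'alert': P(compromised) = 0.8·0.4500 / (0.8·0.4500 + 0.7·0.5500) ≈ 0.4832
After 'alert': P(compromised) = 0.8·0.4832 / (0.8·0.4832 + 0.7·0.5168) ≈ 0.5166
After 'quiet': P(compromised) = 0.2·0.5166 / (0.2·0.5166 + 0.3·0.4834) ≈ 0.4160
After 'quiet': P(compromised) = 0.2·0.4160 / (0.2·0.4160 + 0.3·0.5840) ≈ 0.3220
After 'alert': P(compromised) = 0.8·0.3220 / (0.8·0.3220 + 0.7·0.6780) ≈ 0.3518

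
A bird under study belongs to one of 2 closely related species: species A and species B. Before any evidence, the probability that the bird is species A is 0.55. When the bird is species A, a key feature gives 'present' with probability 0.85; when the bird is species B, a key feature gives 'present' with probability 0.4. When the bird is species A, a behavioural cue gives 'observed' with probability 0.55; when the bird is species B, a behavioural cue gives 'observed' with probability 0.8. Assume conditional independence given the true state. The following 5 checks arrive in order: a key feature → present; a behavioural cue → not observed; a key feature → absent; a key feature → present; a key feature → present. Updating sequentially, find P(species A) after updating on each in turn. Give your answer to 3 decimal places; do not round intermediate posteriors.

0.868

Each posterior becomes the prior for the next update.
After a key feature='present': P(species A) = 0.85·0.5500 / (0.85·0.5500 + 0.4·0.4500) ≈ 0.7220
After a behavioural cue='not observed': P(species A) = 0.45·0.7220 / (0.45·0.7220 + 0.2·0.2780) ≈ 0.8539
After a key feature='absent': P(species A) = 0.15·0.8539 / (0.15·0.8539 + 0.6·0.1461) ≈ 0.5937
After a key feature='present': P(species A) = 0.85·0.5937 / (0.85·0.5937 + 0.4·0.4063) ≈ 0.7564
After a key feature='present': P(species A) = 0.85·0.7564 / (0.85·0.7564 + 0.4·0.2436) ≈ 0.8684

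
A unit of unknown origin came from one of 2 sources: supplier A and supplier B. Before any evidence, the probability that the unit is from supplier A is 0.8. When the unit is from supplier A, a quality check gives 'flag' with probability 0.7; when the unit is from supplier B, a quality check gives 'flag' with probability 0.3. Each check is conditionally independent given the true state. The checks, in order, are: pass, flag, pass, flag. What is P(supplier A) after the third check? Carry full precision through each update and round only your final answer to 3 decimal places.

Each posterior becomes the prior for the next update.
After 'pass': P(supplier A) = 0.3·0.8000 / (0.3·0.8000 + 0.7·0.2000) ≈ 0.6316
After 'flag': P(supplier A) = 0.7·0.6316 / (0.7·0.6316 + 0.3·0.3684) ≈ 0.8000
After 'pass': P(supplier A) = 0.3·0.8000 / (0.3·0.8000 + 0.7·0.2000) ≈ 0.6316

0.632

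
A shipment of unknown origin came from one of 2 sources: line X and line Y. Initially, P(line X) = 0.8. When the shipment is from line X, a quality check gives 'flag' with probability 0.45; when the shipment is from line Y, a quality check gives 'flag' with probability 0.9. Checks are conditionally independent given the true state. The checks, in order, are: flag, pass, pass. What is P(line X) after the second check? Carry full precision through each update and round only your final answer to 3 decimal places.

0.917

Apply Bayes' rule sequentially, carrying P(line X) forward.
After 'flag': P(line X) = 0.45·0.8000 / (0.45·0.8000 + 0.9·0.2000) ≈ 0.6667
After 'pass': P(line X) = 0.55·0.6667 / (0.55·0.6667 + 0.1·0.3333) ≈ 0.9167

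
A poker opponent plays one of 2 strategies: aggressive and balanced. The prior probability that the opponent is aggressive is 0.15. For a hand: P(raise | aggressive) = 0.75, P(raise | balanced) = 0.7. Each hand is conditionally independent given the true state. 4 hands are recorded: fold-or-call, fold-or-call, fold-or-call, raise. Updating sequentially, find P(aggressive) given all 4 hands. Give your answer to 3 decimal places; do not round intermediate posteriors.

After 'fold-or-call': P(aggressive) = 0.25·0.1500 / (0.25·0.1500 + 0.3·0.8500) ≈ 0.1282
After 'fold-or-call': P(aggressive) = 0.25·0.1282 / (0.25·0.1282 + 0.3·0.8718) ≈ 0.1092
After 'fold-or-call': P(aggressive) = 0.25·0.1092 / (0.25·0.1092 + 0.3·0.8908) ≈ 0.0927
After 'raise': P(aggressive) = 0.75·0.0927 / (0.75·0.0927 + 0.7·0.9073) ≈ 0.0986

0.099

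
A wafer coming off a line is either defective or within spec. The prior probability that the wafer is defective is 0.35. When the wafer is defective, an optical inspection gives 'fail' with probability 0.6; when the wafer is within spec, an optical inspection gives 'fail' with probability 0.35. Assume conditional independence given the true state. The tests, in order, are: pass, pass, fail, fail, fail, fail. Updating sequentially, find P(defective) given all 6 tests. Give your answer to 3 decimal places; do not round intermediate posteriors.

0.638

After 'pass': P(defective) = 0.4·0.3500 / (0.4·0.3500 + 0.65·0.6500) ≈ 0.2489
After 'pass': P(defective) = 0.4·0.2489 / (0.4·0.2489 + 0.65·0.7511) ≈ 0.1694
After 'fail': P(defective) = 0.6·0.1694 / (0.6·0.1694 + 0.35·0.8306) ≈ 0.2590
After 'fail': P(defective) = 0.6·0.2590 / (0.6·0.2590 + 0.35·0.7410) ≈ 0.3747
After 'fail': P(defective) = 0.6·0.3747 / (0.6·0.3747 + 0.35·0.6253) ≈ 0.5067
After 'fail': P(defective) = 0.6·0.5067 / (0.6·0.5067 + 0.35·0.4933) ≈ 0.6378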